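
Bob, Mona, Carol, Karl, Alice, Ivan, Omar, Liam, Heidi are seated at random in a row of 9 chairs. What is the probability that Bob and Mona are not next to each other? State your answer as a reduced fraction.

7/9

There are 9! = 362880 arrangements.
Arrangements with Bob and Mona adjacent: 2·8! = 80640.
So not adjacent: 362880 − 80640 = 282240, probability 282240/362880 = 7/9.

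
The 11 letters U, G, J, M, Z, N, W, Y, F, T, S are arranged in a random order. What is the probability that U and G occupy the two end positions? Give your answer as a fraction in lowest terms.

There are 11! = 39916800 arrangements.
Place U and G at the ends in 2 ways, arrange the remaining 9 in 9! = 362880 ways: 2·362880 = 725760.
Probability = 725760/39916800 = 1/55.

1/55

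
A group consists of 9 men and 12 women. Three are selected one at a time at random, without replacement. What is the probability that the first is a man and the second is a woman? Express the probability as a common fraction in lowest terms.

Multiply the conditional probabilities at each draw: 9/21 · 12/20 = 108/420 = 9/35.

9/35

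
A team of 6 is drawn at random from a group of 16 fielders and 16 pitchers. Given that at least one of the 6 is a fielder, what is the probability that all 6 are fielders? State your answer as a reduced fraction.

Work in counts. Selections with at least one fielder: C(32,6) − C(16,6) = 906192 − 8008 = 898184.
Of those, selections where all 6 are fielders: C(16,6) = 8008.
Conditional probability = 8008/898184 = 143/16039.

143/16039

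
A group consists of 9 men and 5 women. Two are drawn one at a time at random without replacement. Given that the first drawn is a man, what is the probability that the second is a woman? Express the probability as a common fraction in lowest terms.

5/13

After removing one man, 13 remain: 8 men and 5 women.
So the probability the next is a woman is 5/13.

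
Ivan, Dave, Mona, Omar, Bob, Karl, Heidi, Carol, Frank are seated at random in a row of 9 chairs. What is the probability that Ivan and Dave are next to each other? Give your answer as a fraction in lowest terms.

2/9

There are 9! = 362880 arrangements.
Treat Ivan and Dave as a block: 8! arrangements of the blocks × 2 orders within the block = 2·40320 = 80640.
Probability = 80640/362880 = 2/9.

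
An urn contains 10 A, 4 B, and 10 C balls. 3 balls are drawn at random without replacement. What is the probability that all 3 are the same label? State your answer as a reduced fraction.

There are C(24,3) = 2024 ways to draw 3 balls.
All same label: C(10,3) + C(4,3) + C(10,3) = 120 + 4 + 120 = 244.
Probability = 244/2024 = 61/506.

61/506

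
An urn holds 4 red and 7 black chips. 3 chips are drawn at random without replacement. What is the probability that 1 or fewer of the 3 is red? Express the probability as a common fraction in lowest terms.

Total selections: C(11,3) = 165.
Favorable selections (1 or fewer red): C(4,0)·C(7,3) + C(4,1)·C(7,2) = 35 + 84 = 119.
Probability = 119/165.

119/165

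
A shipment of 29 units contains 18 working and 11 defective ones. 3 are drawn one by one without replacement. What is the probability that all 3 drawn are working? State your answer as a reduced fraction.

136/609

Multiply the conditional probabilities at each draw: 18/29 · 17/28 · 16/27 = 4896/21924 = 136/609.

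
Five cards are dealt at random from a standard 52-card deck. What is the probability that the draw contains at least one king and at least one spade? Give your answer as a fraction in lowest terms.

There are C(52,5) = 2598960 possible draws.
By inclusion-exclusion on the complements, draws missing all kings or all spades: C(48,5) + C(39,5) − C(36,5) = 1712304 + 575757 − 376992 = 1911069.
So draws with at least one of each: 2598960 − 1911069 = 687891, probability 687891/2598960 = 229297/866320.

229297/866320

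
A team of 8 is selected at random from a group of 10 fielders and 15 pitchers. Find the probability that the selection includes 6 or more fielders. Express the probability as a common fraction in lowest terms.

There are C(25,8) = 1081575 ways to choose the 8.
Favorable selections (6 or more fielders): C(10,6)·C(15,2) + C(10,7)·C(15,1) + C(10,8)·C(15,0) = 22050 + 1800 + 45 = 23895.
Probability = 23895/1081575 = 531/24035.

531/24035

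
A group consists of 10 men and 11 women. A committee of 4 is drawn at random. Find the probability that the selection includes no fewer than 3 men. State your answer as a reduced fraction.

There are C(21,4) = 5985 ways to choose the 4.
Favorable selections (no fewer than 3 men): C(10,3)·C(11,1) + C(10,4)·C(11,0) = 1320 + 210 = 1530.
Probability = 1530/5985 = 34/133.

34/133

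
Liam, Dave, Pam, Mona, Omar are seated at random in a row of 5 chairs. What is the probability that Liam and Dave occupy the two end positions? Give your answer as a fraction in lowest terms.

There are 5! = 120 arrangements.
Place Liam and Dave at the ends in 2 ways, arrange the remaining 3 in 3! = 6 ways: 2·6 = 12.
Probability = 12/120 = 1/10.

1/10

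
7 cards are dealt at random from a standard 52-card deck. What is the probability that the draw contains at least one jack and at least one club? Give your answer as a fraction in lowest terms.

There are C(52,7) = 133784560 possible draws.
By inclusion-exclusion on the complements, draws missing all jacks or all clubs: C(48,7) + C(39,7) − C(36,7) = 73629072 + 15380937 − 8347680 = 80662329.
So draws with at least one of each: 133784560 − 80662329 = 53122231, probability 53122231/133784560.

53122231/133784560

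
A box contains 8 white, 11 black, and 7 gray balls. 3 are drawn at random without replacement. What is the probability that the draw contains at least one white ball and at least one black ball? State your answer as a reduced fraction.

341/650

There are C(26,3) = 2600 possible draws.
By inclusion-exclusion on the complements, draws missing all white or all black: C(18,3) + C(15,3) − C(7,3) = 816 + 455 − 35 = 1236.
So draws with at least one of each: 2600 − 1236 = 1364, probability 1364/2600 = 341/650.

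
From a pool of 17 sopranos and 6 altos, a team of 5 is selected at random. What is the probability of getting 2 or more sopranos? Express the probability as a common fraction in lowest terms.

Total selections: C(23,5) = 33649.
Count the complement (fewer than 2 sopranos): C(17,0)·C(6,5) + C(17,1)·C(6,4) = 6 + 255 = 261.
Probability = 1 − 261/33649 = 33388/33649.

33388/33649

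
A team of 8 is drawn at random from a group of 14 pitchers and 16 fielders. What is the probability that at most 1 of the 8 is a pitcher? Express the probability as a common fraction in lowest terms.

There are C(30,8) = 5852925 ways to choose the 8.
Favorable selections (at most 1 pitcher): C(14,0)·C(16,8) + C(14,1)·C(16,7) = 12870 + 160160 = 173030.
Probability = 173030/5852925 = 2662/90045.

2662/90045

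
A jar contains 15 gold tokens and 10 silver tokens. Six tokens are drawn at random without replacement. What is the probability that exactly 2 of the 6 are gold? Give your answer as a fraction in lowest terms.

63/506

The sample space is all 6-subsets of the 25: C(25,6) = 177100.
Selections with exactly 2 gold: choose 2 of the 15 gold and 4 of the 10 silver, C(15,2)·C(10,4) = 105·210 = 22050.
Probability = 22050/177100 = 63/506.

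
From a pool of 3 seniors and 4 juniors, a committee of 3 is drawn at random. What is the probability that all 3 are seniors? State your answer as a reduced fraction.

1/35

There are C(7,3) = 35 possible selections.
Selections with all seniors: C(3,3) = 1.
Probability = 1/35.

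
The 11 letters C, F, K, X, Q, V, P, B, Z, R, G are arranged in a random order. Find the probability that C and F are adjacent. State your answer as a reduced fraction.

There are 11! = 39916800 arrangements.
Treat C and F as a block: 10! arrangements of the blocks × 2 orders within the block = 2·3628800 = 7257600.
Probability = 7257600/39916800 = 2/11.

2/11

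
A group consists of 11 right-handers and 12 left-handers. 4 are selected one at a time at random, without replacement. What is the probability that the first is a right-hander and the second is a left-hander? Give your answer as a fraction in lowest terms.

Multiply the conditional probabilities at each draw: 11/23 · 12/22 = 132/506 = 6/23.

6/23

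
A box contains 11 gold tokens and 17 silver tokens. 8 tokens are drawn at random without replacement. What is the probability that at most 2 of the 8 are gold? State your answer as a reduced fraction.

There are C(28,8) = 3108105 ways to choose the 8.
Favorable selections (at most 2 gold): C(11,0)·C(17,8) + C(11,1)·C(17,7) + C(11,2)·C(17,6) = 24310 + 213928 + 680680 = 918918.
Probability = 918918/3108105 = 34/115.

34/115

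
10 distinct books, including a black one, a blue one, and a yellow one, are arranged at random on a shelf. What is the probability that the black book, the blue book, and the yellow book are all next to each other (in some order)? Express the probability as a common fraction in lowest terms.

There are 10! = 3628800 arrangements.
Treat the three as one block: 8! placements × 3! orders within the block = 40320·6 = 241920.
Probability = 241920/3628800 = 1/15.

1/15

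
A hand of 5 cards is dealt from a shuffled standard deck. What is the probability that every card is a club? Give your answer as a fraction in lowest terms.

33/66640

There are C(52,5) = 2598960 possible 5-card hands.
Hands that are all clubs: C(13,5) = 1287.
Probability = 1287/2598960 = 33/66640.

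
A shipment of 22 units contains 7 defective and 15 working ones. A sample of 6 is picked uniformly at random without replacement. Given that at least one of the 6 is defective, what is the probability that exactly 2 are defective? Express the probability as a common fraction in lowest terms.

4095/9944

Work in counts. Selections with at least one defective: C(22,6) − C(15,6) = 74613 − 5005 = 69608.
Of those, selections where exactly 2 are defective: C(7,2)·C(15,4) = 21·1365 = 28665.
Conditional probability = 28665/69608 = 4095/9944.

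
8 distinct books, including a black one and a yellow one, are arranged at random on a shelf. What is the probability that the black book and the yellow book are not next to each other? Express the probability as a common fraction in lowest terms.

There are 8! = 40320 arrangements.
Arrangements with the black book and the yellow book adjacent: 2·7! = 10080.
So not adjacent: 40320 − 10080 = 30240, probability 30240/40320 = 3/4.

3/4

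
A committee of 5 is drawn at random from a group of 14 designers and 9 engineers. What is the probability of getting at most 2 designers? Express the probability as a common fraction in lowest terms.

There are C(23,5) = 33649 ways to choose the 5.
Favorable selections (at most 2 designers): C(14,0)·C(9,5) + C(14,1)·C(9,4) + C(14,2)·C(9,3) = 126 + 1764 + 7644 = 9534.
Probability = 9534/33649 = 1362/4807.

1362/4807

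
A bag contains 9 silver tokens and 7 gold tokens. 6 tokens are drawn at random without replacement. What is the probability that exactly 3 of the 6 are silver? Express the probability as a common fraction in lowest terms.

105/286

There are C(16,6) = 8008 ways to choose 6 from 16.
Selections with exactly 3 silver: choose 3 of the 9 silver and 3 of the 7 gold, C(9,3)·C(7,3) = 84·35 = 2940.
Probability = 2940/8008 = 105/286.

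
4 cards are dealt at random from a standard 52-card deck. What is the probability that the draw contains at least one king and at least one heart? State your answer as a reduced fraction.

52799/270725

There are C(52,4) = 270725 possible draws.
By inclusion-exclusion on the complements, draws missing all kings or all hearts: C(48,4) + C(39,4) − C(36,4) = 194580 + 82251 − 58905 = 217926.
So draws with at least one of each: 270725 − 217926 = 52799, probability 52799/270725.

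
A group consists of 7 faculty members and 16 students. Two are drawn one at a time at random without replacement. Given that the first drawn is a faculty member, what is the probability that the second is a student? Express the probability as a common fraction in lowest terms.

8/11

After removing one faculty member, 22 remain: 6 faculty members and 16 students.
So the probability the next is a student is 16/22 = 8/11.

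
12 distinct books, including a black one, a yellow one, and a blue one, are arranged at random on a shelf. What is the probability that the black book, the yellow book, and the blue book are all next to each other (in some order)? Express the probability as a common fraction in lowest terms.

1/22

There are 12! = 479001600 arrangements.
Treat the three as one block: 10! placements × 3! orders within the block = 3628800·6 = 21772800.
Probability = 21772800/479001600 = 1/22.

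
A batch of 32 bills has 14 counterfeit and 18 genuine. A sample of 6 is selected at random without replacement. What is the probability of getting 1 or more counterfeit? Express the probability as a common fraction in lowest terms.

10567/10788

There are C(32,6) = 906192 ways to choose the 6.
The complement is all 6 are genuine: C(18,6) = 18564.
Probability = 1 − 18564/906192 = 887628/906192 = 10567/10788.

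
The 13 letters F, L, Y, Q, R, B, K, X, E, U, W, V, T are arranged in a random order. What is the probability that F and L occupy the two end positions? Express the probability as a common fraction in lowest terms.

1/78

There are 13! = 6227020800 arrangements.
Place F and L at the ends in 2 ways, arrange the remaining 11 in 11! = 39916800 ways: 2·39916800 = 79833600.
Probability = 79833600/6227020800 = 1/78.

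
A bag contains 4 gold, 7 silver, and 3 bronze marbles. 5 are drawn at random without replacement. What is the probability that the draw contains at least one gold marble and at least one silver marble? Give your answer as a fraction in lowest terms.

There are C(14,5) = 2002 possible draws.
By inclusion-exclusion on the complements, draws missing all gold or all silver: C(10,5) + C(7,5) − C(3,5) = 252 + 21 − 0 = 273.
So draws with at least one of each: 2002 − 273 = 1729, probability 1729/2002 = 19/22.

19/22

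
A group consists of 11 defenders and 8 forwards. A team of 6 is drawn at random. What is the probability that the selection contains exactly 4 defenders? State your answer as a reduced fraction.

110/323

The sample space is all 6-subsets of the 19: C(19,6) = 27132.
Selections with exactly 4 defenders: choose 4 of the 11 defenders and 2 of the 8 forwards, C(11,4)·C(8,2) = 330·28 = 9240.
Probability = 9240/27132 = 110/323.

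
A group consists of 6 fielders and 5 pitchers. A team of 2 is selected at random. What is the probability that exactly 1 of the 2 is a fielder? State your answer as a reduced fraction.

The sample space is all 2-subsets of the 11: C(11,2) = 55.
Selections with exactly 1 fielder: choose 1 of the 6 fielders and 1 of the 5 pitchers, C(6,1)·C(5,1) = 6·5 = 30.
Probability = 30/55 = 6/11.

6/11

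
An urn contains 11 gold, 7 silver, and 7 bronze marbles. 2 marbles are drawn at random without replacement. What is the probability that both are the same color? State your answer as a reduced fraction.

97/300

There are C(25,2) = 300 ways to draw 2 marbles.
All same color: C(11,2) + C(7,2) + C(7,2) = 55 + 21 + 21 = 97.
Probability = 97/300.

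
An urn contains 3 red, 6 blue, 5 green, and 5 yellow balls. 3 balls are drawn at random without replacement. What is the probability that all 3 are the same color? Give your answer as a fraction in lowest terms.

41/969

There are C(19,3) = 969 ways to draw 3 balls.
All same color: C(3,3) + C(6,3) + C(5,3) + C(5,3) = 1 + 20 + 10 + 10 = 41.
Probability = 41/969.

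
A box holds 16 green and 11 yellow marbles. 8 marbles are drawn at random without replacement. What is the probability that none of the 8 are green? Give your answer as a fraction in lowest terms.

1/13455

There are C(27,8) = 2220075 possible selections.
Selections with no green (all yellow): C(11,8) = 165.
Probability = 165/2220075 = 1/13455.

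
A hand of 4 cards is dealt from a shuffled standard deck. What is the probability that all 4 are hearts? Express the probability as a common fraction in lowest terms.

There are C(52,4) = 270725 possible 4-card hands.
Hands that are all hearts: C(13,4) = 715.
Probability = 715/270725 = 11/4165.

11/4165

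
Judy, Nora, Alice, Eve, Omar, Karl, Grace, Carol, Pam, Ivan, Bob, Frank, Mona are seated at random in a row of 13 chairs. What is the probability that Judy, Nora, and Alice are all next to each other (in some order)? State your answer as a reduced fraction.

There are 13! = 6227020800 arrangements.
Treat the three as one block: 11! placements × 3! orders within the block = 39916800·6 = 239500800.
Probability = 239500800/6227020800 = 1/26.

1/26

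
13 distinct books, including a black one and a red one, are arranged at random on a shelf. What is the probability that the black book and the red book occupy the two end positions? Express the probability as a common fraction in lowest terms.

There are 13! = 6227020800 arrangements.
Place the black book and the red book at the ends in 2 ways, arrange the remaining 11 in 11! = 39916800 ways: 2·39916800 = 79833600.
Probability = 79833600/6227020800 = 1/78.

1/78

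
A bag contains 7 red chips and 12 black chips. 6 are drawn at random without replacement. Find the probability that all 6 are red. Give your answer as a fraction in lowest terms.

There are C(19,6) = 27132 possible selections.
Selections with all red: C(7,6) = 7.
Probability = 7/27132 = 1/3876.

1/3876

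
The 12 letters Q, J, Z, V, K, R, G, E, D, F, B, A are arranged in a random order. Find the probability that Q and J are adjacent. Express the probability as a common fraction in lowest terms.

1/6

There are 12! = 479001600 arrangements.
Treat Q and J as a block: 11! arrangements of the blocks × 2 orders within the block = 2·39916800 = 79833600.
Probability = 79833600/479001600 = 1/6.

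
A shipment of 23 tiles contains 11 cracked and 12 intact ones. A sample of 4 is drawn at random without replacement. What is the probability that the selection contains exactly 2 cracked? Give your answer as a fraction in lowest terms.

There are C(23,4) = 8855 ways to choose 4 from 23.
Selections with exactly 2 cracked: choose 2 of the 11 cracked and 2 of the 12 intact, C(11,2)·C(12,2) = 55·66 = 3630.
Probability = 3630/8855 = 66/161.

66/161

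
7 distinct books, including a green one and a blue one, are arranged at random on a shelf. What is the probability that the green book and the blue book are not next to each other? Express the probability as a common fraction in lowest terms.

There are 7! = 5040 arrangements.
Arrangements with the green book and the blue book adjacent: 2·6! = 1440.
So not adjacent: 5040 − 1440 = 3600, probability 3600/5040 = 5/7.

5/7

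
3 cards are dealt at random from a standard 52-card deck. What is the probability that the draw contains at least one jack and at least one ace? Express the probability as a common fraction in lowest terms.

There are C(52,3) = 22100 possible draws.
By inclusion-exclusion on the complements, draws missing all jacks or all aces: C(48,3) + C(48,3) − C(44,3) = 17296 + 17296 − 13244 = 21348.
So draws with at least one of each: 22100 − 21348 = 752, probability 752/22100 = 188/5525.

188/5525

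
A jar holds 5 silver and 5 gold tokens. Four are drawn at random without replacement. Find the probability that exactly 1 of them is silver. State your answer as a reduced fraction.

There are C(10,4) = 210 ways to choose 4 from 10.
Selections with exactly 1 silver: choose 1 of the 5 silver and 3 of the 5 gold, C(5,1)·C(5,3) = 5·10 = 50.
Probability = 50/210 = 5/21.

5/21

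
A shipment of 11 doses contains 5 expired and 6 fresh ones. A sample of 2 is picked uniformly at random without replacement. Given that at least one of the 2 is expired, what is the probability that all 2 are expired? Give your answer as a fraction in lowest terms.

1/4

Work in counts. Selections with at least one expired: C(11,2) − C(6,2) = 55 − 15 = 40.
Of those, selections where all 2 are expired: C(5,2) = 10.
Conditional probability = 10/40 = 1/4.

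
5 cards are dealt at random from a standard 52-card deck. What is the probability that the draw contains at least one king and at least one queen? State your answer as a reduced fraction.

6509/64974

There are C(52,5) = 2598960 possible draws.
By inclusion-exclusion on the complements, draws missing all kings or all queens: C(48,5) + C(48,5) − C(44,5) = 1712304 + 1712304 − 1086008 = 2338600.
So draws with at least one of each: 2598960 − 2338600 = 260360, probability 260360/2598960 = 6509/64974.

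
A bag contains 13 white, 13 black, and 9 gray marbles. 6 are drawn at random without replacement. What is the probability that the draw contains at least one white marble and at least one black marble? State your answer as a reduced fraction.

There are C(35,6) = 1623160 possible draws.
By inclusion-exclusion on the complements, draws missing all white or all black: C(22,6) + C(22,6) − C(9,6) = 74613 + 74613 − 84 = 149142.
So draws with at least one of each: 1623160 − 149142 = 1474018, probability 1474018/1623160 = 105287/115940.

105287/115940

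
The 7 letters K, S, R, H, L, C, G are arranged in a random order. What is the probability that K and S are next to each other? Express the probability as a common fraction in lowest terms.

There are 7! = 5040 arrangements.
Treat K and S as a block: 6! arrangements of the blocks × 2 orders within the block = 2·720 = 1440.
Probability = 1440/5040 = 2/7.

2/7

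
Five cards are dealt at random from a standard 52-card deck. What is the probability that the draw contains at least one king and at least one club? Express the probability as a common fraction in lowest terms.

229297/866320

There are C(52,5) = 2598960 possible draws.
By inclusion-exclusion on the complements, draws missing all kings or all clubs: C(48,5) + C(39,5) − C(36,5) = 1712304 + 575757 − 376992 = 1911069.
So draws with at least one of each: 2598960 − 1911069 = 687891, probability 687891/2598960 = 229297/866320.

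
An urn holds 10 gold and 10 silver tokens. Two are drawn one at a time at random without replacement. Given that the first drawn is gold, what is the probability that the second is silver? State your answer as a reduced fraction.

10/19

After removing one gold, 19 remain: 9 gold and 10 silver.
So the probability the next is silver is 10/19.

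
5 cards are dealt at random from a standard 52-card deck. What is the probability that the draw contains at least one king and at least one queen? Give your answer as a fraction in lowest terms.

There are C(52,5) = 2598960 possible draws.
By inclusion-exclusion on the complements, draws missing all kings or all queens: C(48,5) + C(48,5) − C(44,5) = 1712304 + 1712304 − 1086008 = 2338600.
So draws with at least one of each: 2598960 − 2338600 = 260360, probability 260360/2598960 = 6509/64974.

6509/64974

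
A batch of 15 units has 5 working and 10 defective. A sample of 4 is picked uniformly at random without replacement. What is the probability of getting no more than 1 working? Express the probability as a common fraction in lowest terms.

Total selections: C(15,4) = 1365.
Favorable selections (no more than 1 working): C(5,0)·C(10,4) + C(5,1)·C(10,3) = 210 + 600 = 810.
Probability = 810/1365 = 54/91.

54/91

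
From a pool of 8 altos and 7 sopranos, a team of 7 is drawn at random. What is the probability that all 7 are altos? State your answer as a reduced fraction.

There are C(15,7) = 6435 possible selections.
Selections with all altos: C(8,7) = 8.
Probability = 8/6435.

8/6435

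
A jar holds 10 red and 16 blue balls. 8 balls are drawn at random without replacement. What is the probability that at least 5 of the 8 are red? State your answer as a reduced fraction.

2589/24035

Total selections: C(26,8) = 1562275.
Favorable selections (at least 5 red): C(10,5)·C(16,3) + C(10,6)·C(16,2) + C(10,7)·C(16,1) + C(10,8)·C(16,0) = 141120 + 25200 + 1920 + 45 = 168285.
Probability = 168285/1562275 = 2589/24035.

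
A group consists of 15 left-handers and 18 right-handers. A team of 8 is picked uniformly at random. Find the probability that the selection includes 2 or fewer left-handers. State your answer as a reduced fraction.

3519/19778

There are C(33,8) = 13884156 ways to choose the 8.
Favorable selections (2 or fewer left-handers): C(15,0)·C(18,8) + C(15,1)·C(18,7) + C(15,2)·C(18,6) = 43758 + 477360 + 1949220 = 2470338.
Probability = 2470338/13884156 = 3519/19778.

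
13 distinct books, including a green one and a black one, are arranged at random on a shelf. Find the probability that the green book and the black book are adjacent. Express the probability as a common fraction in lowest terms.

2/13

There are 13! = 6227020800 arrangements.
Treat the green book and the black book as a block: 12! arrangements of the blocks × 2 orders within the block = 2·479001600 = 958003200.
Probability = 958003200/6227020800 = 2/13.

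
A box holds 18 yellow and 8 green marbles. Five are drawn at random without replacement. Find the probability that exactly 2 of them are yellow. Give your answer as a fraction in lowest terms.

There are C(26,5) = 65780 ways to choose 5 from 26.
Selections with exactly 2 yellow: choose 2 of the 18 yellow and 3 of the 8 green, C(18,2)·C(8,3) = 153·56 = 8568.
Probability = 8568/65780 = 2142/16445.

2142/16445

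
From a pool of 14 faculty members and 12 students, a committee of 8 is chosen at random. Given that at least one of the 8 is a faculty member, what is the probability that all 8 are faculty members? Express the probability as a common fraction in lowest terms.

273/141980

Work in counts. Selections with at least one faculty member: C(26,8) − C(12,8) = 1562275 − 495 = 1561780.
Of those, selections where all 8 are faculty members: C(14,8) = 3003.
Conditional probability = 3003/1561780 = 273/141980.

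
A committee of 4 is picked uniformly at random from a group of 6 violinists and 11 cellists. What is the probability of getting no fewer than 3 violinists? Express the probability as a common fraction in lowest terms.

47/476

Total selections: C(17,4) = 2380.
Favorable selections (no fewer than 3 violinists): C(6,3)·C(11,1) + C(6,4)·C(11,0) = 220 + 15 = 235.
Probability = 235/2380 = 47/476.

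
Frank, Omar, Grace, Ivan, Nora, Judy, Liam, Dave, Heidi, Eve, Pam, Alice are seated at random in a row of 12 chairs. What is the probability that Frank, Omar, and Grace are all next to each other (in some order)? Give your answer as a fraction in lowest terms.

1/22

There are 12! = 479001600 arrangements.
Treat the three as one block: 10! placements × 3! orders within the block = 3628800·6 = 21772800.
Probability = 21772800/479001600 = 1/22.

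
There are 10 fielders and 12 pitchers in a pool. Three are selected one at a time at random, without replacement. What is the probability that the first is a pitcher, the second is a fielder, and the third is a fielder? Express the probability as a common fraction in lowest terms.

Multiply the conditional probabilities at each draw: 12/22 · 10/21 · 9/20 = 1080/9240 = 9/77.

9/77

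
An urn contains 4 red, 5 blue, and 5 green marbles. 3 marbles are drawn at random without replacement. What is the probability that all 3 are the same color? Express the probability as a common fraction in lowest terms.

There are C(14,3) = 364 ways to draw 3 marbles.
All same color: C(4,3) + C(5,3) + C(5,3) = 4 + 10 + 10 = 24.
Probability = 24/364 = 6/91.

6/91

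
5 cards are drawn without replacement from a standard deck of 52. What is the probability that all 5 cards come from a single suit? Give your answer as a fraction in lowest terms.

There are C(52,5) = 2598960 possible 5-card hands.
Hands of one suit: 4 suits × C(13,5) = 4·1287 = 5148.
Probability = 5148/2598960 = 33/16660.

33/16660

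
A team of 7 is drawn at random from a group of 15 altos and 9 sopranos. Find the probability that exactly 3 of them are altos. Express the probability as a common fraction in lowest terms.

3185/19228

There are C(24,7) = 346104 ways to choose 7 from 24.
Selections with exactly 3 altos: choose 3 of the 15 altos and 4 of the 9 sopranos, C(15,3)·C(9,4) = 455·126 = 57330.
Probability = 57330/346104 = 3185/19228.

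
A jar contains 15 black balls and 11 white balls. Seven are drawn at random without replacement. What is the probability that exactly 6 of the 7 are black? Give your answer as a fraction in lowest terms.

The sample space is all 7-subsets of the 26: C(26,7) = 657800.
Selections with exactly 6 black: choose 6 of the 15 black and 1 of the 11 white, C(15,6)·C(11,1) = 5005·11 = 55055.
Probability = 55055/657800 = 77/920.

77/920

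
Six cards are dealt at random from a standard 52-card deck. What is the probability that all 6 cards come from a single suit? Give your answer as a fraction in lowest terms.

There are C(52,6) = 20358520 possible 6-card hands.
Hands of one suit: 4 suits × C(13,6) = 4·1716 = 6864.
Probability = 6864/20358520 = 66/195755.

66/195755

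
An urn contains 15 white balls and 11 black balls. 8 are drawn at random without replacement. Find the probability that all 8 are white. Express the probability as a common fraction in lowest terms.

9/2185

There are C(26,8) = 1562275 possible selections.
Selections with all white: C(15,8) = 6435.
Probability = 6435/1562275 = 9/2185.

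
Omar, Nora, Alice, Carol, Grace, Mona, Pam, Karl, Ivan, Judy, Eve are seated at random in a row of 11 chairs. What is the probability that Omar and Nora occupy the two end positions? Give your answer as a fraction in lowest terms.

There are 11! = 39916800 arrangements.
Place Omar and Nora at the ends in 2 ways, arrange the remaining 9 in 9! = 362880 ways: 2·362880 = 725760.
Probability = 725760/39916800 = 1/55.

1/55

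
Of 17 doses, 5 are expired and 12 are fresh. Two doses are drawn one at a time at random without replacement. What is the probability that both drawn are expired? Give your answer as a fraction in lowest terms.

Multiply the conditional probabilities at each draw: 5/17 · 4/16 = 20/272 = 5/68.

5/68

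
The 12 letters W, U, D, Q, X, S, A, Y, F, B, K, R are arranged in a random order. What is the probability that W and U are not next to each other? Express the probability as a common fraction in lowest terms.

5/6

There are 12! = 479001600 arrangements.
Arrangements with W and U adjacent: 2·11! = 79833600.
So not adjacent: 479001600 − 79833600 = 399168000, probability 399168000/479001600 = 5/6.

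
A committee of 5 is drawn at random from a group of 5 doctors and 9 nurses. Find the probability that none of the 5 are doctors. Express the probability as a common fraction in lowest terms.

9/143

There are C(14,5) = 2002 possible selections.
Selections with no doctors (all nurses): C(9,5) = 126.
Probability = 126/2002 = 9/143.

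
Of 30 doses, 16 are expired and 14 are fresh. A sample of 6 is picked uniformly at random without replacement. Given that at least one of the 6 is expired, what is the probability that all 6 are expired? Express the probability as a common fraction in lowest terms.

22/1623

Work in counts. Selections with at least one expired: C(30,6) − C(14,6) = 593775 − 3003 = 590772.
Of those, selections where all 6 are expired: C(16,6) = 8008.
Conditional probability = 8008/590772 = 22/1623.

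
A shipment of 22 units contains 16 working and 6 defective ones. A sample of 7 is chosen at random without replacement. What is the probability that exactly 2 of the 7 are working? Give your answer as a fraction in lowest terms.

15/3553

Total number of selections: C(22,7) = 170544.
Selections with exactly 2 working: choose 2 of the 16 working and 5 of the 6 defective, C(16,2)·C(6,5) = 120·6 = 720.
Probability = 720/170544 = 15/3553.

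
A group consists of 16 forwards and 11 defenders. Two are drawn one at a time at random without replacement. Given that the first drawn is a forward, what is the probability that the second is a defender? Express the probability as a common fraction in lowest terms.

11/26

After removing one forward, 26 remain: 15 forwards and 11 defenders.
So the probability the next is a defender is 11/26.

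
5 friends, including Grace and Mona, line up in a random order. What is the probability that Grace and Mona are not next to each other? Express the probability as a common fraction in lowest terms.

3/5

There are 5! = 120 arrangements.
Arrangements with Grace and Mona adjacent: 2·4! = 48.
So not adjacent: 120 − 48 = 72, probability 72/120 = 3/5.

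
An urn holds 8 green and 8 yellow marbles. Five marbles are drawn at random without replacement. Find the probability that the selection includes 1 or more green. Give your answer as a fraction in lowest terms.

Total selections: C(16,5) = 4368.
The complement is all 5 are yellow: C(8,5) = 56.
Probability = 1 − 56/4368 = 4312/4368 = 77/78.

77/78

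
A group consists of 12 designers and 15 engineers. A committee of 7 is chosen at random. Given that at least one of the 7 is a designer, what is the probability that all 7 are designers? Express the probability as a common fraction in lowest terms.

Work in counts. Selections with at least one designer: C(27,7) − C(15,7) = 888030 − 6435 = 881595.
Of those, selections where all 7 are designers: C(12,7) = 792.
Conditional probability = 792/881595 = 8/8905.

8/8905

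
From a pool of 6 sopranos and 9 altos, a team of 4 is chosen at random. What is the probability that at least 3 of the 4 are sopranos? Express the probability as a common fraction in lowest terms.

1/7

Total selections: C(15,4) = 1365.
Favorable selections (at least 3 sopranos): C(6,3)·C(9,1) + C(6,4)·C(9,0) = 180 + 15 = 195.
Probability = 195/1365 = 1/7.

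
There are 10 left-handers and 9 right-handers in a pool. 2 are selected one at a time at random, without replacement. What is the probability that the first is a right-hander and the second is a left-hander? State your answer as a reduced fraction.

Multiply the conditional probabilities at each draw: 9/19 · 10/18 = 90/342 = 5/19.

5/19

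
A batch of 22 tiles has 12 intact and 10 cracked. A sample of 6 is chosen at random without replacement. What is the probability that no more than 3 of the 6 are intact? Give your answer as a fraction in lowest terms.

There are C(22,6) = 74613 ways to choose the 6.
Count the complement (more than 3 intact): C(12,4)·C(10,2) + C(12,5)·C(10,1) + C(12,6)·C(10,0) = 22275 + 7920 + 924 = 31119.
Probability = 1 − 31119/74613 = 43494/74613 = 1318/2261.

1318/2261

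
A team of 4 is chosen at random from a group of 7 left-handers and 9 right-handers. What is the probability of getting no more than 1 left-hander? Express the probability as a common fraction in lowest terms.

There are C(16,4) = 1820 ways to choose the 4.
Favorable selections (no more than 1 left-hander): C(7,0)·C(9,4) + C(7,1)·C(9,3) = 126 + 588 = 714.
Probability = 714/1820 = 51/130.

51/130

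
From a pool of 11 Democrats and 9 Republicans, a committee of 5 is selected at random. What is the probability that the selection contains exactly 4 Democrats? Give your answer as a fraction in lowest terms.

495/2584

The sample space is all 5-subsets of the 20: C(20,5) = 15504.
Selections with exactly 4 Democrats: choose 4 of the 11 Democrats and 1 of the 9 Republicans, C(11,4)·C(9,1) = 330·9 = 2970.
Probability = 2970/15504 = 495/2584.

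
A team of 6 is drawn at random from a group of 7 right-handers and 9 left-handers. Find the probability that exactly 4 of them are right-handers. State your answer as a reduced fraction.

There are C(16,6) = 8008 ways to choose 6 from 16.
Selections with exactly 4 right-handers: choose 4 of the 7 right-handers and 2 of the 9 left-handers, C(7,4)·C(9,2) = 35·36 = 1260.
Probability = 1260/8008 = 45/286.

45/286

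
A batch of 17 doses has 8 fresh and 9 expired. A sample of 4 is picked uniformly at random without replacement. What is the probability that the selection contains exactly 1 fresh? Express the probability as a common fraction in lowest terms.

There are C(17,4) = 2380 ways to choose 4 from 17.
Selections with exactly 1 fresh: choose 1 of the 8 fresh and 3 of the 9 expired, C(8,1)·C(9,3) = 8·84 = 672.
Probability = 672/2380 = 24/85.

24/85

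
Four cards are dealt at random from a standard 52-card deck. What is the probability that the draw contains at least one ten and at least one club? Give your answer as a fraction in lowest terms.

There are C(52,4) = 270725 possible draws.
By inclusion-exclusion on the complements, draws missing all tens or all clubs: C(48,4) + C(39,4) − C(36,4) = 194580 + 82251 − 58905 = 217926.
So draws with at least one of each: 270725 − 217926 = 52799, probability 52799/270725.

52799/270725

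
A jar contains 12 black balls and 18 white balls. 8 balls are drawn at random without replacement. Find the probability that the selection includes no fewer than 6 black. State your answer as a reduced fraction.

Total selections: C(30,8) = 5852925.
Favorable selections (no fewer than 6 black): C(12,6)·C(18,2) + C(12,7)·C(18,1) + C(12,8)·C(18,0) = 141372 + 14256 + 495 = 156123.
Probability = 156123/5852925 = 17347/650325.

17347/650325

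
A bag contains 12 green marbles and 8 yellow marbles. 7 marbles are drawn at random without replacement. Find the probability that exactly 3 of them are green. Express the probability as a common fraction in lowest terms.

385/1938

The sample space is all 7-subsets of the 20: C(20,7) = 77520.
Selections with exactly 3 green: choose 3 of the 12 green and 4 of the 8 yellow, C(12,3)·C(8,4) = 220·70 = 15400.
Probability = 15400/77520 = 385/1938.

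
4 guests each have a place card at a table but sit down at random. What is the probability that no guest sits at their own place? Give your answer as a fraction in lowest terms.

There are 4! = 24 seatings.
By inclusion-exclusion, seatings with no fixed points: C(4,0)·4! − C(4,1)·3! + C(4,2)·2! − C(4,3)·1! + C(4,4)·0! = 9.
Probability = 9/24 = 3/8.

3/8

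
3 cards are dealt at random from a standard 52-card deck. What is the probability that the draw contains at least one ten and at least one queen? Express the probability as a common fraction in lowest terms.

188/5525

There are C(52,3) = 22100 possible draws.
By inclusion-exclusion on the complements, draws missing all tens or all queens: C(48,3) + C(48,3) − C(44,3) = 17296 + 17296 − 13244 = 21348.
So draws with at least one of each: 22100 − 21348 = 752, probability 752/22100 = 188/5525.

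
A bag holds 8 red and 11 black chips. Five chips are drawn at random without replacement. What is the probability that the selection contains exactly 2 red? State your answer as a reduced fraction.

385/969

There are C(19,5) = 11628 ways to choose 5 from 19.
Selections with exactly 2 red: choose 2 of the 8 red and 3 of the 11 black, C(8,2)·C(11,3) = 28·165 = 4620.
Probability = 4620/11628 = 385/969.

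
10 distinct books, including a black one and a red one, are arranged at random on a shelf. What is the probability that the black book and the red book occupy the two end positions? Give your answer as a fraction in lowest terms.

There are 10! = 3628800 arrangements.
Place the black book and the red book at the ends in 2 ways, arrange the remaining 8 in 8! = 40320 ways: 2·40320 = 80640.
Probability = 80640/3628800 = 1/45.

1/45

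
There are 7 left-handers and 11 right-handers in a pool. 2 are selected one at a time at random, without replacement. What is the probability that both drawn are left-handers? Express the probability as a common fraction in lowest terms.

7/51

Multiply the conditional probabilities at each draw: 7/18 · 6/17 = 42/306 = 7/51.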